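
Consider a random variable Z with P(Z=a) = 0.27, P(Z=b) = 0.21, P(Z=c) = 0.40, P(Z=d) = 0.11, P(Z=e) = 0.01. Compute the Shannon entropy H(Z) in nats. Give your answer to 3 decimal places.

H(Z) = −Σ p·ln p.
  −(0.27)·ln(0.27) = 0.3535
  −(0.21)·ln(0.21) = 0.3277
  −(0.40)·ln(0.40) = 0.3665
  −(0.11)·ln(0.11) = 0.2428
  −(0.01)·ln(0.01) = 0.0461
Sum: 0.3535 + 0.3277 + 0.3665 + 0.2428 + 0.0461 = 1.337 nats.

1.337 nats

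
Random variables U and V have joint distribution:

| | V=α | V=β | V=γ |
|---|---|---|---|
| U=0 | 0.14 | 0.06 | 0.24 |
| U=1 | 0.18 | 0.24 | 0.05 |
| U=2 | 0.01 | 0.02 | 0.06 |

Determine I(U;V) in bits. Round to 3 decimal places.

Marginals: p(U) = (0.4400, 0.4700, 0.0900), p(V) = (0.3300, 0.3200, 0.3500).
I(U;V) = H(U) + H(V) − H(U,V).
H(U) = 1.3458, H(V) = 1.5840, H(U,V) = 2.7132.
I(U;V) = 1.3458 + 1.5840 − 2.7132 = 0.217 bits.

0.217 bits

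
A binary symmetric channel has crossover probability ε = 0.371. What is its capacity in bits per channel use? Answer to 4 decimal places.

Binary symmetric channel: C = 1 − h₂(ε) where h₂ is the binary entropy function.
h₂(0.371) = −0.371·log₂0.371 − 0.629·log₂0.629 = 0.9514.
C = 1 − 0.9514 = 0.0486 bits per channel use.

0.0486 bits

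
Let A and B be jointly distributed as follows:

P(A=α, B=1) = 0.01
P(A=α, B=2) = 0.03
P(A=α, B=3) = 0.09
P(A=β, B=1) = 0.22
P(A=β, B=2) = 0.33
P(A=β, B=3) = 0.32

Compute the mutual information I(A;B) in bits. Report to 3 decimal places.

Marginals: p(A) = (0.1300, 0.8700), p(B) = (0.2300, 0.3600, 0.4100).
I(A;B) = Σ p(x,y)·log₂[p(x,y)/(p(x)p(y))].
  (α,1): 0.01·log₂(0.3344) = -0.0158
  (α,2): 0.03·log₂(0.6410) = -0.0192
  (α,3): 0.09·log₂(1.6886) = 0.0680
  (β,1): 0.22·log₂(1.0995) = 0.0301
  (β,2): 0.33·log₂(1.0536) = 0.0249
  (β,3): 0.32·log₂(0.8971) = -0.0501
Sum = 0.038 bits.

0.038 bits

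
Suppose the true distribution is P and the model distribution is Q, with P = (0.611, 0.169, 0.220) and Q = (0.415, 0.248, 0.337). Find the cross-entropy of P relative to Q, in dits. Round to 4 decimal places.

0.4396 dits

H(P,Q) = −Σ p·log₁₀ q.
  −0.611·log₁₀(0.415) = 0.23337
  −0.169·log₁₀(0.248) = 0.10234
  −0.220·log₁₀(0.337) = 0.10392
H(P,Q) = 0.4396 dits.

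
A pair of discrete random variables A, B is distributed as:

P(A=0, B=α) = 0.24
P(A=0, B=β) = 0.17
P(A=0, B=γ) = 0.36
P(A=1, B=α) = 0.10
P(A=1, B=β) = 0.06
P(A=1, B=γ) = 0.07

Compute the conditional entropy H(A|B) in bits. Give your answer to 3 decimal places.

0.763 bits

Chain rule: H(A|B) = H(A,B) − H(B).
Marginals: p(A) = (0.7700, 0.2300), p(B) = (0.3400, 0.2300, 0.4300).
H(A,B) = 2.3036 bits; H(B) = 1.5404 bits.
H(A|B) = 2.3036 − 1.5404 = 0.763 bits.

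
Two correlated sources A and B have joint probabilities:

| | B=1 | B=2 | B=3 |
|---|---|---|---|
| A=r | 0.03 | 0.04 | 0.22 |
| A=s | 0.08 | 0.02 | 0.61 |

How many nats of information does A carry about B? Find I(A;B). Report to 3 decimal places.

Marginals: p(A) = (0.2900, 0.7100), p(B) = (0.1100, 0.0600, 0.8300).
I(A;B) = Σ p(x,y)·ln[p(x,y)/(p(x)p(y))].
  (r,1): 0.03·ln(0.9404) = -0.0018
  (r,2): 0.04·ln(2.2989) = 0.0333
  (r,3): 0.22·ln(0.9140) = -0.0198
  (s,1): 0.08·ln(1.0243) = 0.0019
  (s,2): 0.02·ln(0.4695) = -0.0151
  (s,3): 0.61·ln(1.0351) = 0.0211
Sum = 0.020 nats.

0.020 nats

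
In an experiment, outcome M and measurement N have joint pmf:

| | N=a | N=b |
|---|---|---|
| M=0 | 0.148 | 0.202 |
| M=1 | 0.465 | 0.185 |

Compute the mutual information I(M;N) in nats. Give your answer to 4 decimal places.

Marginals: p(M) = (0.3500, 0.6500), p(N) = (0.6130, 0.3870).
I(M;N) = Σ p(x,y)·ln[p(x,y)/(p(x)p(y))].
  (0,a): 0.148·ln(0.6898) = -0.05496
  (0,b): 0.202·ln(1.4913) = 0.08073
  (1,a): 0.465·ln(1.1670) = 0.07182
  (1,b): 0.185·ln(0.7354) = -0.05685
Sum = 0.0407 nats.

0.0407 nats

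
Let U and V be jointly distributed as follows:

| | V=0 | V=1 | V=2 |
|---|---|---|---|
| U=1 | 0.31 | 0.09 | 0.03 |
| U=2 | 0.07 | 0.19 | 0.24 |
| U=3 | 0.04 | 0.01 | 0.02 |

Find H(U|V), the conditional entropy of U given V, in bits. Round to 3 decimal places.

Marginals: p(U) = (0.4300, 0.5000, 0.0700), p(V) = (0.4200, 0.2900, 0.2900).
H(U|V) = Σ p(V) · H(U|V=·).
  V=0: p=0.4200, H(U|V=0) = 1.0773
  V=1: p=0.2900, H(U|V=1) = 1.0911
  V=2: p=0.2900, H(U|V=2) = 0.8306
Weighted sum = 1.010 bits.

1.010 bits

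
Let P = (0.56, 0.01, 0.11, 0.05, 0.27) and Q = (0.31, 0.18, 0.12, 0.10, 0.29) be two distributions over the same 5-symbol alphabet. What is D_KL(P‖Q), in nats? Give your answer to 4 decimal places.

D(P‖Q) = Σ p·ln(p/q).
  0.56·ln(0.56/0.31) = 0.33116
  0.01·ln(0.01/0.18) = -0.02890
  0.11·ln(0.11/0.12) = -0.00957
  0.05·ln(0.05/0.10) = -0.03466
  0.27·ln(0.27/0.29) = -0.01929
D(P‖Q) = 0.2387 nats.

0.2387 nats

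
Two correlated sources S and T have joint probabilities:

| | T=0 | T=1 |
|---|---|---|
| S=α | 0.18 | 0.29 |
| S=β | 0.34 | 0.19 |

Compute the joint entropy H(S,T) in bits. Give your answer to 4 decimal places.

1.9476 bits

H(S,T) = −Σ p(x,y)·log₂ p(x,y) over all 4 cells.
  cell (α,0): −0.18·log₂0.18 = 0.44531
  cell (α,1): −0.29·log₂0.29 = 0.51790
  cell (β,0): −0.34·log₂0.34 = 0.52917
  cell (β,1): −0.19·log₂0.19 = 0.45523
Sum = 1.9476 bits.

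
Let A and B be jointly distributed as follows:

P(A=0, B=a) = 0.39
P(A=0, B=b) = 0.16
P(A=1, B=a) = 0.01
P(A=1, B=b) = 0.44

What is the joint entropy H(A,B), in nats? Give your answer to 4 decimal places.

H(A,B) = −Σ p(x,y)·ln p(x,y) over all 4 cells.
  cell (0,a): −0.39·ln0.39 = 0.36723
  cell (0,b): −0.16·ln0.16 = 0.29321
  cell (1,a): −0.01·ln0.01 = 0.04605
  cell (1,b): −0.44·ln0.44 = 0.36123
Sum = 1.0677 nats.

1.0677 nats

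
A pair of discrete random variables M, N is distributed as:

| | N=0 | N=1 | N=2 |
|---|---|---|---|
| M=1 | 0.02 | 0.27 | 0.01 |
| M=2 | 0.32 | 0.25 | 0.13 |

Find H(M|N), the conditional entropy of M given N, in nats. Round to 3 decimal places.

Chain rule: H(M|N) = H(M,N) − H(N).
Marginals: p(M) = (0.3000, 0.7000), p(N) = (0.3400, 0.5200, 0.1400).
H(M,N) = 1.4542 nats; H(N) = 0.9821 nats.
H(M|N) = 1.4542 − 0.9821 = 0.472 nats.

0.472 nats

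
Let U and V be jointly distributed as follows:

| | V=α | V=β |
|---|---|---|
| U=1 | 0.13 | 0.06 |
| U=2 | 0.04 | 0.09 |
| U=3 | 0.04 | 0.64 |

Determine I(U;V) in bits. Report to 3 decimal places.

0.235 bits

Marginals: p(U) = (0.1900, 0.1300, 0.6800), p(V) = (0.2100, 0.7900).
I(U;V) = H(U) + H(V) − H(U,V).
H(U) = 1.2162, H(V) = 0.7415, H(U,V) = 1.7224.
I(U;V) = 1.2162 + 0.7415 − 1.7224 = 0.235 bits.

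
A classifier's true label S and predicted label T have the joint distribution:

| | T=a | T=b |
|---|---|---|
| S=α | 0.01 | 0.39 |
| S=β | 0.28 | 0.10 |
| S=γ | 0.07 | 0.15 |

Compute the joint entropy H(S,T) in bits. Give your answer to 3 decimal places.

H(S,T) = −Σ p(x,y)·log₂ p(x,y) over all 6 cells.
  cell (α,a): −0.01·log₂0.01 = 0.0664
  cell (α,b): −0.39·log₂0.39 = 0.5298
  cell (β,a): −0.28·log₂0.28 = 0.5142
  cell (β,b): −0.10·log₂0.10 = 0.3322
  cell (γ,a): −0.07·log₂0.07 = 0.2686
  cell (γ,b): −0.15·log₂0.15 = 0.4105
Sum = 2.122 bits.

2.122 bits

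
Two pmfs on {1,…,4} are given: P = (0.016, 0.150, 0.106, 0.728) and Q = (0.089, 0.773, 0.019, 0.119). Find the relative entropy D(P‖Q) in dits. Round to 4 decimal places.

0.5330 dits

D(P‖Q) = Σ p·log₁₀(p/q).
  0.016·log₁₀(0.016/0.089) = -0.01192
  0.150·log₁₀(0.150/0.773) = -0.10681
  0.106·log₁₀(0.106/0.019) = 0.07913
  0.728·log₁₀(0.728/0.119) = 0.57263
D(P‖Q) = 0.5330 dits.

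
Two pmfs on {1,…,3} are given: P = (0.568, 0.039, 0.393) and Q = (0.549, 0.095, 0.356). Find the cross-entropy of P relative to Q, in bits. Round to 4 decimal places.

H(P,Q) = −Σ p·log₂ q.
  −0.568·log₂(0.549) = 0.49139
  −0.039·log₂(0.095) = 0.13244
  −0.393·log₂(0.356) = 0.58559
H(P,Q) = 1.2094 bits.

1.2094 bits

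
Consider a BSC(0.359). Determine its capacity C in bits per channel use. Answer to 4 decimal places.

Binary symmetric channel: C = 1 − h₂(ε) where h₂ is the binary entropy function.
h₂(0.359) = −0.359·log₂0.359 − 0.641·log₂0.641 = 0.9418.
C = 1 − 0.9418 = 0.0582 bits per channel use.

0.0582 bits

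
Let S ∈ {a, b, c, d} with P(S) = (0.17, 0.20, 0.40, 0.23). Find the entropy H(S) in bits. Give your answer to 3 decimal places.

1.915 bits

H(S) = −Σ p·log₂ p.
  −(0.17)·log₂(0.17) = 0.4346
  −(0.20)·log₂(0.20) = 0.4644
  −(0.40)·log₂(0.40) = 0.5288
  −(0.23)·log₂(0.23) = 0.4877
Sum: 0.4346 + 0.4644 + 0.5288 + 0.4877 = 1.915 bits.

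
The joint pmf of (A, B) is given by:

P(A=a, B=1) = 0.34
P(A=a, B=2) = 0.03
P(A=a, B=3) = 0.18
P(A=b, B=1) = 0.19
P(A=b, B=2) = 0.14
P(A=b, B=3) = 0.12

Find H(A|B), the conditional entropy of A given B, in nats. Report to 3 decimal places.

0.627 nats

Marginals: p(A) = (0.5500, 0.4500), p(B) = (0.5300, 0.1700, 0.3000).
H(A|B) = Σ p(B) · H(A|B=·).
  B=1: p=0.5300, H(A|B=1) = 0.6525
  B=2: p=0.1700, H(A|B=2) = 0.4660
  B=3: p=0.3000, H(A|B=3) = 0.6730
Weighted sum = 0.627 nats.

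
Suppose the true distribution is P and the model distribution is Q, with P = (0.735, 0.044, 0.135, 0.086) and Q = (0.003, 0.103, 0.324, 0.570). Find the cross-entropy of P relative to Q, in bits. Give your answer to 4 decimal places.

6.5934 bits

H(P,Q) = −Σ p·log₂ q.
  −0.735·log₂(0.003) = 6.15990
  −0.044·log₂(0.103) = 0.14429
  −0.135·log₂(0.324) = 0.21950
  −0.086·log₂(0.570) = 0.06974
H(P,Q) = 6.5934 bits.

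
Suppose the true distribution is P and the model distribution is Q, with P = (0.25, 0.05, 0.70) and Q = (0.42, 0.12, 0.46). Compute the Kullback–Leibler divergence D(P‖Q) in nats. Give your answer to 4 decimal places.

0.1204 nats

D(P‖Q) = Σ p·ln(p/q).
  0.25·ln(0.25/0.42) = -0.12970
  0.05·ln(0.05/0.12) = -0.04377
  0.70·ln(0.70/0.46) = 0.29390
D(P‖Q) = 0.1204 nats.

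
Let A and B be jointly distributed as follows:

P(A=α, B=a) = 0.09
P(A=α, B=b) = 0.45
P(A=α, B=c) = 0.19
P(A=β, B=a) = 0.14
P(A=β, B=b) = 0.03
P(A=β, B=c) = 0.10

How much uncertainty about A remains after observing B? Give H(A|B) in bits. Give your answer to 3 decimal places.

0.654 bits

Chain rule: H(A|B) = H(A,B) − H(B).
Marginals: p(A) = (0.7300, 0.2700), p(B) = (0.2300, 0.4800, 0.2900).
H(A,B) = 2.1674 bits; H(B) = 1.5138 bits.
H(A|B) = 2.1674 − 1.5138 = 0.654 bits.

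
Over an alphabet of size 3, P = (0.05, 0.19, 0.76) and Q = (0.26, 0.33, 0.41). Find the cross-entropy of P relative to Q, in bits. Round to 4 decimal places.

1.3787 bits

H(P,Q) = −Σ p·log₂ q.
  −0.05·log₂(0.26) = 0.09717
  −0.19·log₂(0.33) = 0.30390
  −0.76·log₂(0.41) = 0.97759
H(P,Q) = 1.3787 bits.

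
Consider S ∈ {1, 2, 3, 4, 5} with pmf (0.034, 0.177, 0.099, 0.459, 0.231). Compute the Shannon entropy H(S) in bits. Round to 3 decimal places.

1.942 bits

H(S) = −Σ p·log₂ p.
  −(0.034)·log₂(0.034) = 0.1659
  −(0.177)·log₂(0.177) = 0.4422
  −(0.099)·log₂(0.099) = 0.3303
  −(0.459)·log₂(0.459) = 0.5157
  −(0.231)·log₂(0.231) = 0.4883
Sum: 0.1659 + 0.4422 + 0.3303 + 0.5157 + 0.4883 = 1.942 bits.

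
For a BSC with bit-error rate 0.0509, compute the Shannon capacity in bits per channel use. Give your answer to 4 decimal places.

0.7098 bits

Binary symmetric channel: C = 1 − h₂(ε) where h₂ is the binary entropy function.
h₂(0.0509) = −0.0509·log₂0.0509 − 0.9491·log₂0.9491 = 0.2902.
C = 1 − 0.2902 = 0.7098 bits per channel use.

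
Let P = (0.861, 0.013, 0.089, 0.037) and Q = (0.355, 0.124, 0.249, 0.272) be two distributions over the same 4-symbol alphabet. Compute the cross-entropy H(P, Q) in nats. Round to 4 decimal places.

1.0907 nats

H(P,Q) = −Σ p·ln q.
  −0.861·ln(0.355) = 0.89168
  −0.013·ln(0.124) = 0.02714
  −0.089·ln(0.249) = 0.12374
  −0.037·ln(0.272) = 0.04817
H(P,Q) = 1.0907 nats.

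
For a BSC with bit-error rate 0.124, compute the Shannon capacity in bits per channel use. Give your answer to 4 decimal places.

Binary symmetric channel: C = 1 − h₂(ε) where h₂ is the binary entropy function.
h₂(0.124) = −0.124·log₂0.124 − 0.876·log₂0.876 = 0.5408.
C = 1 − 0.5408 = 0.4592 bits per channel use.

0.4592 bits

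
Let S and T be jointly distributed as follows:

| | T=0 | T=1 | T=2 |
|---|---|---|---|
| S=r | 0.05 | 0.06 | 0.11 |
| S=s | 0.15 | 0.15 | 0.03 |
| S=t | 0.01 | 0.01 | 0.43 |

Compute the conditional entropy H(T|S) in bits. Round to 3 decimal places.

0.912 bits

Chain rule: H(T|S) = H(S,T) − H(S).
Marginals: p(S) = (0.2200, 0.3300, 0.4500), p(T) = (0.2100, 0.2200, 0.5700).
H(S,T) = 2.4392 bits; H(S) = 1.5268 bits.
H(T|S) = 2.4392 − 1.5268 = 0.912 bits.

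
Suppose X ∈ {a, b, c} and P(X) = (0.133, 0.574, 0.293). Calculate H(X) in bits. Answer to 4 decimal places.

1.3657 bits

H(X) = −Σ p·log₂ p.
  −(0.133)·log₂(0.133) = 0.38710
  −(0.574)·log₂(0.574) = 0.45970
  −(0.293)·log₂(0.293) = 0.51891
Sum: 0.38710 + 0.45970 + 0.51891 = 1.3657 bits.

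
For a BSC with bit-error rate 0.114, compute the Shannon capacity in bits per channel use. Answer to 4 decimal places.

0.4881 bits

Binary symmetric channel: C = 1 − h₂(ε) where h₂ is the binary entropy function.
h₂(0.114) = −0.114·log₂0.114 − 0.886·log₂0.886 = 0.5119.
C = 1 − 0.5119 = 0.4881 bits per channel use.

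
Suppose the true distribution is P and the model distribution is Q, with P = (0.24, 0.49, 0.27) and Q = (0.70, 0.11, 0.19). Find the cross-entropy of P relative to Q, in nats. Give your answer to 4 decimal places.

H(P,Q) = −Σ p·ln q.
  −0.24·ln(0.70) = 0.08560
  −0.49·ln(0.11) = 1.08156
  −0.27·ln(0.19) = 0.44840
H(P,Q) = 1.6156 nats.

1.6156 nats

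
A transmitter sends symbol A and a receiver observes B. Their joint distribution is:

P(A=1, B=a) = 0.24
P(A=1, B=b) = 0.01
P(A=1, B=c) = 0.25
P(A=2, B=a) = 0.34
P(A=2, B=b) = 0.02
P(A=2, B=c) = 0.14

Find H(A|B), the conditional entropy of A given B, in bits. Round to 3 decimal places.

0.962 bits

Marginals: p(A) = (0.5000, 0.5000), p(B) = (0.5800, 0.0300, 0.3900).
H(A|B) = Σ p(B) · H(A|B=·).
  B=a: p=0.5800, H(A|B=a) = 0.9784
  B=b: p=0.0300, H(A|B=b) = 0.9183
  B=c: p=0.3900, H(A|B=c) = 0.9418
Weighted sum = 0.962 bits.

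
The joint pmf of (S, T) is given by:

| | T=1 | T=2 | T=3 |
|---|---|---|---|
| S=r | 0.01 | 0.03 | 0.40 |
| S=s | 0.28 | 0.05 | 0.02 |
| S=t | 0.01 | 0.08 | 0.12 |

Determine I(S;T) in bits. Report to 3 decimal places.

Marginals: p(S) = (0.4400, 0.3500, 0.2100), p(T) = (0.3000, 0.1600, 0.5400).
I(S;T) = H(S) + H(T) − H(S,T).
H(S) = 1.5241, H(T) = 1.4241, H(S,T) = 2.3152.
I(S;T) = 1.5241 + 1.4241 − 2.3152 = 0.633 bits.

0.633 bits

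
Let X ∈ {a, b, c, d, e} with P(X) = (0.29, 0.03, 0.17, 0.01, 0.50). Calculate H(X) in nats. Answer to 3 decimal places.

H(X) = −Σ p·ln p.
  −(0.29)·ln(0.29) = 0.3590
  −(0.03)·ln(0.03) = 0.1052
  −(0.17)·ln(0.17) = 0.3012
  −(0.01)·ln(0.01) = 0.0461
  −(0.50)·ln(0.50) = 0.3466
Sum: 0.3590 + 0.1052 + 0.3012 + 0.0461 + 0.3466 = 1.158 nats.

1.158 nats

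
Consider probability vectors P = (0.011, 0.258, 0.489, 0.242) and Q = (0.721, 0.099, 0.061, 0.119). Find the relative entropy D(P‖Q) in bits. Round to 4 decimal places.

2.0064 bits

D(P‖Q) = Σ p·log₂(p/q).
  0.011·log₂(0.011/0.721) = -0.06638
  0.258·log₂(0.258/0.099) = 0.35652
  0.489·log₂(0.489/0.061) = 1.46844
  0.242·log₂(0.242/0.119) = 0.24782
D(P‖Q) = 2.0064 bits.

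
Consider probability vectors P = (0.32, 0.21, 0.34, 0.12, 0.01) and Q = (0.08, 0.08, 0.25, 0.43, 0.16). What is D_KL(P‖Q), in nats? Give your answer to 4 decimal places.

D(P‖Q) = Σ p·ln(p/q).
  0.32·ln(0.32/0.08) = 0.44361
  0.21·ln(0.21/0.08) = 0.20267
  0.34·ln(0.34/0.25) = 0.10454
  0.12·ln(0.12/0.43) = -0.15316
  0.01·ln(0.01/0.16) = -0.02773
D(P‖Q) = 0.5699 nats.

0.5699 nats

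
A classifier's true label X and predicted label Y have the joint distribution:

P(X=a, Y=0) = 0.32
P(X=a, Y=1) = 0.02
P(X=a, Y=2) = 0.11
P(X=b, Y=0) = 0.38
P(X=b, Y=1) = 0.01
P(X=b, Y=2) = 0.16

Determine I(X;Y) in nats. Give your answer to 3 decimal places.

Marginals: p(X) = (0.4500, 0.5500), p(Y) = (0.7000, 0.0300, 0.2700).
I(X;Y) = H(X) + H(Y) − H(X,Y).
H(X) = 0.6881, H(Y) = 0.7084, H(X,Y) = 1.3926.
I(X;Y) = 0.6881 + 0.7084 − 1.3926 = 0.004 nats.

0.004 nats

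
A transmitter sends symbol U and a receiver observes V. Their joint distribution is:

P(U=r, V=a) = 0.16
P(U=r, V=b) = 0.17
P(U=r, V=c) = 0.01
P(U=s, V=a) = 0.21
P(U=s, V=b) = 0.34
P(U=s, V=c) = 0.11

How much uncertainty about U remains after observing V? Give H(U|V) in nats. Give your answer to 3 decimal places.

Marginals: p(U) = (0.3400, 0.6600), p(V) = (0.3700, 0.5100, 0.1200).
H(U|V) = Σ p(V) · H(U|V=·).
  V=a: p=0.3700, H(U|V=a) = 0.6840
  V=b: p=0.5100, H(U|V=b) = 0.6365
  V=c: p=0.1200, H(U|V=c) = 0.2868
Weighted sum = 0.612 nats.

0.612 nats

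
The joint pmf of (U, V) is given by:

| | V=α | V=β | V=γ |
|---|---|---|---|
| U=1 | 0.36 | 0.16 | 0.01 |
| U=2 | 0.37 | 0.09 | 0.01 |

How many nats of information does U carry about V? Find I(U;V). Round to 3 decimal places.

0.008 nats

Marginals: p(U) = (0.5300, 0.4700), p(V) = (0.7300, 0.2500, 0.0200).
I(U;V) = H(U) + H(V) − H(U,V).
H(U) = 0.6913, H(V) = 0.6546, H(U,V) = 1.3377.
I(U;V) = 0.6913 + 0.6546 − 1.3377 = 0.008 nats.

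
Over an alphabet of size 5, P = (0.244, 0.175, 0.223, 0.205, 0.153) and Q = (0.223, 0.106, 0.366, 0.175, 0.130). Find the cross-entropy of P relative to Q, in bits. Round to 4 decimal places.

H(P,Q) = −Σ p·log₂ q.
  −0.244·log₂(0.223) = 0.52823
  −0.175·log₂(0.106) = 0.56663
  −0.223·log₂(0.366) = 0.32337
  −0.205·log₂(0.175) = 0.51549
  −0.153·log₂(0.130) = 0.45034
H(P,Q) = 2.3841 bits.

2.3841 bits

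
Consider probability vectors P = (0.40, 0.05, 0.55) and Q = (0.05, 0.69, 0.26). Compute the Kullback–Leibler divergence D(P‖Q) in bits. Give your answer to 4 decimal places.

1.6052 bits

D(P‖Q) = Σ p·log₂(p/q).
  0.40·log₂(0.40/0.05) = 1.20000
  0.05·log₂(0.05/0.69) = -0.18933
  0.55·log₂(0.55/0.26) = 0.59451
D(P‖Q) = 1.6052 bits.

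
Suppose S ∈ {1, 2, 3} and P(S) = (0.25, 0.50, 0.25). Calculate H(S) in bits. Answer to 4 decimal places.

H(S) = −Σ p·log₂ p.
  −(0.25)·log₂(0.25) = 0.50000
  −(0.50)·log₂(0.50) = 0.50000
  −(0.25)·log₂(0.25) = 0.50000
Sum: 0.50000 + 0.50000 + 0.50000 = 1.5000 bits.

1.5000 bits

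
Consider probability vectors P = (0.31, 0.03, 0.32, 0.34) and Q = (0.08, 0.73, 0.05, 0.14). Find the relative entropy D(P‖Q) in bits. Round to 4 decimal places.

1.7599 bits

D(P‖Q) = Σ p·log₂(p/q).
  0.31·log₂(0.31/0.08) = 0.60580
  0.03·log₂(0.03/0.73) = -0.13815
  0.32·log₂(0.32/0.05) = 0.85698
  0.34·log₂(0.34/0.14) = 0.43524
D(P‖Q) = 1.7599 bits.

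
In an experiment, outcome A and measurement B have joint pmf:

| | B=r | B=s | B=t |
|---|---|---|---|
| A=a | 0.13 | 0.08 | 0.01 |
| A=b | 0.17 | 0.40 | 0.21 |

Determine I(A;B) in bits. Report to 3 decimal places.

Marginals: p(A) = (0.2200, 0.7800), p(B) = (0.3000, 0.4800, 0.2200).
I(A;B) = Σ p(x,y)·log₂[p(x,y)/(p(x)p(y))].
  (a,r): 0.13·log₂(1.9697) = 0.1271
  (a,s): 0.08·log₂(0.7576) = -0.0320
  (a,t): 0.01·log₂(0.2066) = -0.0228
  (b,r): 0.17·log₂(0.7265) = -0.0784
  (b,s): 0.40·log₂(1.0684) = 0.0382
  (b,t): 0.21·log₂(1.2238) = 0.0612
Sum = 0.093 bits.

0.093 bits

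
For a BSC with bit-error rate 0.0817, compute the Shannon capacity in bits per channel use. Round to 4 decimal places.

0.5919 bits

Binary symmetric channel: C = 1 − h₂(ε) where h₂ is the binary entropy function.
h₂(0.0817) = −0.0817·log₂0.0817 − 0.9183·log₂0.9183 = 0.4081.
C = 1 − 0.4081 = 0.5919 bits per channel use.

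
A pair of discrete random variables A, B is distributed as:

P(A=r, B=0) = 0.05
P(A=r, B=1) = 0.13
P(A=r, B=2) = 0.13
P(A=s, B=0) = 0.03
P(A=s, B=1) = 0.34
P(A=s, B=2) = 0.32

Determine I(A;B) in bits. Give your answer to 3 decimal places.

0.027 bits

Marginals: p(A) = (0.3100, 0.6900), p(B) = (0.0800, 0.4700, 0.4500).
I(A;B) = Σ p(x,y)·log₂[p(x,y)/(p(x)p(y))].
  (r,0): 0.05·log₂(2.0161) = 0.0506
  (r,1): 0.13·log₂(0.8922) = -0.0214
  (r,2): 0.13·log₂(0.9319) = -0.0132
  (s,0): 0.03·log₂(0.5435) = -0.0264
  (s,1): 0.34·log₂(1.0484) = 0.0232
  (s,2): 0.32·log₂(1.0306) = 0.0139
Sum = 0.027 bits.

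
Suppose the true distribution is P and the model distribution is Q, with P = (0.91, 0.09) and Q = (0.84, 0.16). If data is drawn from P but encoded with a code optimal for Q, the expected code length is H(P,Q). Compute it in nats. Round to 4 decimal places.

0.3236 nats

H(P,Q) = −Σ p·ln q.
  −0.91·ln(0.84) = 0.15866
  −0.09·ln(0.16) = 0.16493
H(P,Q) = 0.3236 nats.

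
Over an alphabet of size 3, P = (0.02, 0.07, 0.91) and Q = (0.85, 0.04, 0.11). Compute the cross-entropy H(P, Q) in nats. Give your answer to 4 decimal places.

H(P,Q) = −Σ p·ln q.
  −0.02·ln(0.85) = 0.00325
  −0.07·ln(0.04) = 0.22532
  −0.91·ln(0.11) = 2.00862
H(P,Q) = 2.2372 nats.

2.2372 nats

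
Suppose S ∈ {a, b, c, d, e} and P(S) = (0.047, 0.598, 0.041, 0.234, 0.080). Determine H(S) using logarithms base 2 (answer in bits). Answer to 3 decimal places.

1.622 bits

H(S) = −Σ p·log₂ p.
  −(0.047)·log₂(0.047) = 0.2073
  −(0.598)·log₂(0.598) = 0.4436
  −(0.041)·log₂(0.041) = 0.1889
  −(0.234)·log₂(0.234) = 0.4903
  −(0.080)·log₂(0.080) = 0.2915
Sum: 0.2073 + 0.4436 + 0.1889 + 0.4903 + 0.2915 = 1.622 bits.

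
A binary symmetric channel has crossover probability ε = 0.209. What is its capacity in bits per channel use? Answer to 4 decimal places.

0.2604 bits

Binary symmetric channel: C = 1 − h₂(ε) where h₂ is the binary entropy function.
h₂(0.209) = −0.209·log₂0.209 − 0.791·log₂0.791 = 0.7396.
C = 1 − 0.7396 = 0.2604 bits per channel use.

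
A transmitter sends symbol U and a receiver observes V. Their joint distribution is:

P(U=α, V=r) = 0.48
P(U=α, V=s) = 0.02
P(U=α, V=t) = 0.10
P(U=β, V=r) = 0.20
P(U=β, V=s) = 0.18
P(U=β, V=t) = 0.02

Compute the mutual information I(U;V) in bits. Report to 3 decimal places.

0.205 bits

Marginals: p(U) = (0.6000, 0.4000), p(V) = (0.6800, 0.2000, 0.1200).
I(U;V) = H(U) + H(V) − H(U,V).
H(U) = 0.9710, H(V) = 1.2098, H(U,V) = 1.9759.
I(U;V) = 0.9710 + 1.2098 − 1.9759 = 0.205 bits.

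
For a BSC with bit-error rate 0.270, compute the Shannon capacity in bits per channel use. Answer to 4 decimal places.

0.1585 bits

Binary symmetric channel: C = 1 − h₂(ε) where h₂ is the binary entropy function.
h₂(0.270) = −0.270·log₂0.270 − 0.730·log₂0.730 = 0.8415.
C = 1 − 0.8415 = 0.1585 bits per channel use.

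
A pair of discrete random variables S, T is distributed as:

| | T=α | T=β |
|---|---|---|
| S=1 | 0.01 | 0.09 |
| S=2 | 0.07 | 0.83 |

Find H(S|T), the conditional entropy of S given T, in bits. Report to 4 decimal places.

0.4686 bits

Chain rule: H(S|T) = H(S,T) − H(T).
Marginals: p(S) = (0.1000, 0.9000), p(T) = (0.0800, 0.9200).
H(S,T) = 0.8708 bits; H(T) = 0.4022 bits.
H(S|T) = 0.8708 − 0.4022 = 0.4686 bits.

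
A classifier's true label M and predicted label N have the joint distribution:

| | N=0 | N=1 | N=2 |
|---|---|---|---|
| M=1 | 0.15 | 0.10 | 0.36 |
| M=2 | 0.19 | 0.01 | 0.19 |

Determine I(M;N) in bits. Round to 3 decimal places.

Marginals: p(M) = (0.6100, 0.3900), p(N) = (0.3400, 0.1100, 0.5500).
I(M;N) = H(M) + H(N) − H(M,N).
H(M) = 0.9648, H(N) = 1.3538, H(M,N) = 2.2502.
I(M;N) = 0.9648 + 1.3538 − 2.2502 = 0.068 bits.

0.068 bits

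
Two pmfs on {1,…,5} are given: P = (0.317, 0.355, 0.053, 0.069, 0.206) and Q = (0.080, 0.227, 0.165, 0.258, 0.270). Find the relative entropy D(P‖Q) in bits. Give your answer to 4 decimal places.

D(P‖Q) = Σ p·log₂(p/q).
  0.317·log₂(0.317/0.080) = 0.62969
  0.355·log₂(0.355/0.227) = 0.22902
  0.053·log₂(0.053/0.165) = -0.08684
  0.069·log₂(0.069/0.258) = -0.13129
  0.206·log₂(0.206/0.270) = -0.08040
D(P‖Q) = 0.5602 bits.

0.5602 bits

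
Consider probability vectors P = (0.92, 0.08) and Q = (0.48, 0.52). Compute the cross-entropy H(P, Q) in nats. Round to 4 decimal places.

0.7276 nats

H(P,Q) = −Σ p·ln q.
  −0.92·ln(0.48) = 0.67525
  −0.08·ln(0.52) = 0.05231
H(P,Q) = 0.7276 nats.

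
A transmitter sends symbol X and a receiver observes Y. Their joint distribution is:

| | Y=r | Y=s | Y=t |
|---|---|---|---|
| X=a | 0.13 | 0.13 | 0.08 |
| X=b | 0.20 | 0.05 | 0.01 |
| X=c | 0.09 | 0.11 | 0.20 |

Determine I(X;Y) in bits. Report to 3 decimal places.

0.194 bits

Marginals: p(X) = (0.3400, 0.2600, 0.4000), p(Y) = (0.4200, 0.2900, 0.2900).
I(X;Y) = Σ p(x,y)·log₂[p(x,y)/(p(x)p(y))].
  (a,r): 0.13·log₂(0.9104) = -0.0176
  (a,s): 0.13·log₂(1.3185) = 0.0519
  (a,t): 0.08·log₂(0.8114) = -0.0241
  (b,r): 0.20·log₂(1.8315) = 0.1746
  (b,s): 0.05·log₂(0.6631) = -0.0296
  (b,t): 0.01·log₂(0.1326) = -0.0291
  (c,r): 0.09·log₂(0.5357) = -0.0810
  (c,s): 0.11·log₂(0.9483) = -0.0084
  (c,t): 0.20·log₂(1.7241) = 0.1572
Sum = 0.194 bits.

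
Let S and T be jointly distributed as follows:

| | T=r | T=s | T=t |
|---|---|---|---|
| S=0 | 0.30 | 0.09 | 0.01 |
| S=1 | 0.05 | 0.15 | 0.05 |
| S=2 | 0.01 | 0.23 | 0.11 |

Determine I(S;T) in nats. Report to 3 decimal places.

0.269 nats

Marginals: p(S) = (0.4000, 0.2500, 0.3500), p(T) = (0.3600, 0.4700, 0.1700).
I(S;T) = H(S) + H(T) − H(S,T).
H(S) = 1.0805, H(T) = 1.0239, H(S,T) = 1.8350.
I(S;T) = 1.0805 + 1.0239 − 1.8350 = 0.269 nats.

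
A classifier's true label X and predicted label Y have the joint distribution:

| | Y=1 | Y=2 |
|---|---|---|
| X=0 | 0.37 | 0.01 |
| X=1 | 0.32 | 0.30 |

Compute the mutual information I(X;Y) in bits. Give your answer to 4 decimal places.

Marginals: p(X) = (0.3800, 0.6200), p(Y) = (0.6900, 0.3100).
I(X;Y) = H(X) + H(Y) − H(X,Y).
H(X) = 0.9580, H(Y) = 0.8932, H(X,Y) = 1.6443.
I(X;Y) = 0.9580 + 0.8932 − 1.6443 = 0.2069 bits.

0.2069 bits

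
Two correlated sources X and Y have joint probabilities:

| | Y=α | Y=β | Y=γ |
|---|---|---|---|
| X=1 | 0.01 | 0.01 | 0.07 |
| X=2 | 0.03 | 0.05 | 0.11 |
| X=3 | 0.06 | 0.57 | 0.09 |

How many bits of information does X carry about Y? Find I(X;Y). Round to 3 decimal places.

Marginals: p(X) = (0.0900, 0.1900, 0.7200), p(Y) = (0.1000, 0.6300, 0.2700).
I(X;Y) = H(X) + H(Y) − H(X,Y).
H(X) = 1.1091, H(Y) = 1.2622, H(X,Y) = 2.1380.
I(X;Y) = 1.1091 + 1.2622 − 2.1380 = 0.233 bits.

0.233 bits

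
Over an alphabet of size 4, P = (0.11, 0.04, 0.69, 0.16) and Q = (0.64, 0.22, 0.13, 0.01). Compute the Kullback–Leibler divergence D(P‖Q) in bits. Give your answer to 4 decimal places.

1.9237 bits

D(P‖Q) = Σ p·log₂(p/q).
  0.11·log₂(0.11/0.64) = -0.27946
  0.04·log₂(0.04/0.22) = -0.09838
  0.69·log₂(0.69/0.13) = 1.66158
  0.16·log₂(0.16/0.01) = 0.64000
D(P‖Q) = 1.9237 bits.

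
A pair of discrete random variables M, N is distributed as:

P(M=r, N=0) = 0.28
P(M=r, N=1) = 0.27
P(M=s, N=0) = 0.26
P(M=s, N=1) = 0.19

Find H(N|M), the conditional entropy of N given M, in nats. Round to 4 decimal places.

0.6876 nats

Chain rule: H(N|M) = H(M,N) − H(M).
Marginals: p(M) = (0.5500, 0.4500), p(N) = (0.5400, 0.4600).
H(M,N) = 1.3757 nats; H(M) = 0.6881 nats.
H(N|M) = 1.3757 − 0.6881 = 0.6876 nats.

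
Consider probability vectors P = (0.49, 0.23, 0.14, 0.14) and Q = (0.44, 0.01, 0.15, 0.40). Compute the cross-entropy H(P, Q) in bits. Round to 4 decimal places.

H(P,Q) = −Σ p·log₂ q.
  −0.49·log₂(0.44) = 0.58037
  −0.23·log₂(0.01) = 1.52809
  −0.14·log₂(0.15) = 0.38318
  −0.14·log₂(0.40) = 0.18507
H(P,Q) = 2.6767 bits.

2.6767 bits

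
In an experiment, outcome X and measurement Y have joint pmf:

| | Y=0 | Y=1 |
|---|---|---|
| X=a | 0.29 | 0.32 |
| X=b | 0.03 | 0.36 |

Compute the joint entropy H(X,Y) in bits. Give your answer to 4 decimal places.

1.7263 bits

H(X,Y) = −Σ p(x,y)·log₂ p(x,y) over all 4 cells.
  cell (a,0): −0.29·log₂0.29 = 0.51790
  cell (a,1): −0.32·log₂0.32 = 0.52603
  cell (b,0): −0.03·log₂0.03 = 0.15177
  cell (b,1): −0.36·log₂0.36 = 0.53062
Sum = 1.7263 bits.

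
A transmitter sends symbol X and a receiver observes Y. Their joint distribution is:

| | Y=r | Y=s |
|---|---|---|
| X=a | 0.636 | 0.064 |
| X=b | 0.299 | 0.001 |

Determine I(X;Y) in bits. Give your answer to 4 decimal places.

Marginals: p(X) = (0.7000, 0.3000), p(Y) = (0.9350, 0.0650).
I(X;Y) = Σ p(x,y)·log₂[p(x,y)/(p(x)p(y))].
  (a,r): 0.636·log₂(0.9717) = -0.02631
  (a,s): 0.064·log₂(1.4066) = 0.03150
  (b,r): 0.299·log₂(1.0660) = 0.02755
  (b,s): 0.001·log₂(0.0513) = -0.00429
Sum = 0.0285 bits.

0.0285 bits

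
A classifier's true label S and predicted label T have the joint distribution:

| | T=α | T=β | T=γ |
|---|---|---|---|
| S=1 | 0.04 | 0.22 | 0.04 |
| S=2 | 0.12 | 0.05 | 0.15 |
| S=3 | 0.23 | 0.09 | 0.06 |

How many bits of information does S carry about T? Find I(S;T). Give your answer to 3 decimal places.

0.248 bits

Marginals: p(S) = (0.3000, 0.3200, 0.3800), p(T) = (0.3900, 0.3600, 0.2500).
I(S;T) = H(S) + H(T) − H(S,T).
H(S) = 1.5776, H(T) = 1.5604, H(S,T) = 2.8896.
I(S;T) = 1.5776 + 1.5604 − 2.8896 = 0.248 bits.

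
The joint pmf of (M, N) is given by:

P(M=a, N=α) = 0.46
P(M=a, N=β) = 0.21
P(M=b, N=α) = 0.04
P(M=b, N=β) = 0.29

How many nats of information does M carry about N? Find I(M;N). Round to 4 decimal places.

0.1546 nats

Marginals: p(M) = (0.6700, 0.3300), p(N) = (0.5000, 0.5000).
I(M;N) = Σ p(x,y)·ln[p(x,y)/(p(x)p(y))].
  (a,α): 0.46·ln(1.3731) = 0.14586
  (a,β): 0.21·ln(0.6269) = -0.09807
  (b,α): 0.04·ln(0.2424) = -0.05668
  (b,β): 0.29·ln(1.7576) = 0.16354
Sum = 0.1546 nats.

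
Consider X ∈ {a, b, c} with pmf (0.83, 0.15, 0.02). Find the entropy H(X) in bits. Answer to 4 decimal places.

0.7465 bits

H(X) = −Σ p·log₂ p.
  −(0.83)·log₂(0.83) = 0.22312
  −(0.15)·log₂(0.15) = 0.41054
  −(0.02)·log₂(0.02) = 0.11288
Sum: 0.22312 + 0.41054 + 0.11288 = 0.7465 bits.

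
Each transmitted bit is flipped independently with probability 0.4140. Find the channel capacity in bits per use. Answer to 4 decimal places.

0.0214 bits

Binary symmetric channel: C = 1 − h₂(ε) where h₂ is the binary entropy function.
h₂(0.4140) = −0.4140·log₂0.4140 − 0.5860·log₂0.5860 = 0.9786.
C = 1 − 0.9786 = 0.0214 bits per channel use.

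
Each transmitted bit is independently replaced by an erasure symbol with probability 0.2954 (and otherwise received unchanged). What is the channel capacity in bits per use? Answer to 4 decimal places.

0.7046 bits

Binary erasure channel: capacity C = 1 − ε.
C = 1 − 0.2954 = 0.7046 bits per channel use.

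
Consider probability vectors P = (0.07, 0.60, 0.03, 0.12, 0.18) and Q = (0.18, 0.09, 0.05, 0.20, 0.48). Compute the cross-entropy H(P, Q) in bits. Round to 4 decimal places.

H(P,Q) = −Σ p·log₂ q.
  −0.07·log₂(0.18) = 0.17318
  −0.60·log₂(0.09) = 2.08436
  −0.03·log₂(0.05) = 0.12966
  −0.12·log₂(0.20) = 0.27863
  −0.18·log₂(0.48) = 0.19060
H(P,Q) = 2.8564 bits.

2.8564 bits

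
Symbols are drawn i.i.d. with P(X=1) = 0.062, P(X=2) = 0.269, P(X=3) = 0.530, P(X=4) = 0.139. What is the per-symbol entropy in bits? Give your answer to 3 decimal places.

1.639 bits

H(X) = −Σ p·log₂ p.
  −(0.062)·log₂(0.062) = 0.2487
  −(0.269)·log₂(0.269) = 0.5096
  −(0.530)·log₂(0.530) = 0.4854
  −(0.139)·log₂(0.139) = 0.3957
Sum: 0.2487 + 0.5096 + 0.4854 + 0.3957 = 1.639 bits.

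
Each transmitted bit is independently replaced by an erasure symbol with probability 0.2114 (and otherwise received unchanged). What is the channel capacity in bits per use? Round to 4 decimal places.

0.7886 bits

Binary erasure channel: capacity C = 1 − ε.
C = 1 − 0.2114 = 0.7886 bits per channel use.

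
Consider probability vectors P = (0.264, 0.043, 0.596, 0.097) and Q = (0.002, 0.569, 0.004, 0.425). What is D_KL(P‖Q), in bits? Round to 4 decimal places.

5.7954 bits

D(P‖Q) = Σ p·log₂(p/q).
  0.264·log₂(0.264/0.002) = 1.85972
  0.043·log₂(0.043/0.569) = -0.16022
  0.596·log₂(0.596/0.004) = 4.30262
  0.097·log₂(0.097/0.425) = -0.20675
D(P‖Q) = 5.7954 bits.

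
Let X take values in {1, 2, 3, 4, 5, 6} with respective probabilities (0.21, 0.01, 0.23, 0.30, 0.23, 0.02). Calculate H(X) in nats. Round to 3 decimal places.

1.489 nats

H(X) = −Σ p·ln p.
  −(0.21)·ln(0.21) = 0.3277
  −(0.01)·ln(0.01) = 0.0461
  −(0.23)·ln(0.23) = 0.3380
  −(0.30)·ln(0.30) = 0.3612
  −(0.23)·ln(0.23) = 0.3380
  −(0.02)·ln(0.02) = 0.0782
Sum: 0.3277 + 0.0461 + 0.3380 + 0.3612 + 0.3380 + 0.0782 = 1.489 nats.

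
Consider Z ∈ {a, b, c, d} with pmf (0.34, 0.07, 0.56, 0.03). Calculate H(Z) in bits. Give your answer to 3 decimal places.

1.418 bits

H(Z) = −Σ p·log₂ p.
  −(0.34)·log₂(0.34) = 0.5292
  −(0.07)·log₂(0.07) = 0.2686
  −(0.56)·log₂(0.56) = 0.4684
  −(0.03)·log₂(0.03) = 0.1518
Sum: 0.5292 + 0.2686 + 0.4684 + 0.1518 = 1.418 bits.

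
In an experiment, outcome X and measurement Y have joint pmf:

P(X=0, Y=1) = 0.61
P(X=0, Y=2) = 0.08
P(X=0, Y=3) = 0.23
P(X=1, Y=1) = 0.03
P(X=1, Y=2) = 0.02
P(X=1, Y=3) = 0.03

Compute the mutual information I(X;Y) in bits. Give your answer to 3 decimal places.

Marginals: p(X) = (0.9200, 0.0800), p(Y) = (0.6400, 0.1000, 0.2600).
I(X;Y) = H(X) + H(Y) − H(X,Y).
H(X) = 0.4022, H(Y) = 1.2495, H(X,Y) = 1.6306.
I(X;Y) = 0.4022 + 1.2495 − 1.6306 = 0.021 bits.

0.021 bits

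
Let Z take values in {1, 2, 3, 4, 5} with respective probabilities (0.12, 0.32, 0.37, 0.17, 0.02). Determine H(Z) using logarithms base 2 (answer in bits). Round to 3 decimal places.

H(Z) = −Σ p·log₂ p.
  −(0.12)·log₂(0.12) = 0.3671
  −(0.32)·log₂(0.32) = 0.5260
  −(0.37)·log₂(0.37) = 0.5307
  −(0.17)·log₂(0.17) = 0.4346
  −(0.02)·log₂(0.02) = 0.1129
Sum: 0.3671 + 0.5260 + 0.5307 + 0.4346 + 0.1129 = 1.971 bits.

1.971 bits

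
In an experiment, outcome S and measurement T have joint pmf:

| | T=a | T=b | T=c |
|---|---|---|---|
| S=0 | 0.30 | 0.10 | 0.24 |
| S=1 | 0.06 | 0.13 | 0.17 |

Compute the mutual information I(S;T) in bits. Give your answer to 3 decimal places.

Marginals: p(S) = (0.6400, 0.3600), p(T) = (0.3600, 0.2300, 0.4100).
I(S;T) = Σ p(x,y)·log₂[p(x,y)/(p(x)p(y))].
  (0,a): 0.30·log₂(1.3021) = 0.1142
  (0,b): 0.10·log₂(0.6793) = -0.0558
  (0,c): 0.24·log₂(0.9146) = -0.0309
  (1,a): 0.06·log₂(0.4630) = -0.0667
  (1,b): 0.13·log₂(1.5700) = 0.0846
  (1,c): 0.17·log₂(1.1518) = 0.0347
Sum = 0.080 bits.

0.080 bits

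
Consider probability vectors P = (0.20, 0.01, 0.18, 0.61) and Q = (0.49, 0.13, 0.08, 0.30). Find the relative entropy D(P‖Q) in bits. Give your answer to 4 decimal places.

D(P‖Q) = Σ p·log₂(p/q).
  0.20·log₂(0.20/0.49) = -0.25856
  0.01·log₂(0.01/0.13) = -0.03700
  0.18·log₂(0.18/0.08) = 0.21059
  0.61·log₂(0.61/0.30) = 0.62455
D(P‖Q) = 0.5396 bits.

0.5396 bits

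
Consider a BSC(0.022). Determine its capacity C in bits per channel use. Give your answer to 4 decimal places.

0.8475 bits

Binary symmetric channel: C = 1 − h₂(ε) where h₂ is the binary entropy function.
h₂(0.022) = −0.022·log₂0.022 − 0.978·log₂0.978 = 0.1525.
C = 1 − 0.1525 = 0.8475 bits per channel use.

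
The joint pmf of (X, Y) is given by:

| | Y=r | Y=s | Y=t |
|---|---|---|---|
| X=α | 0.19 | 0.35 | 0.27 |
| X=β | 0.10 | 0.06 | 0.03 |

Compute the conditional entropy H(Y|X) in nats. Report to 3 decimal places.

Marginals: p(X) = (0.8100, 0.1900), p(Y) = (0.2900, 0.4100, 0.3000).
H(Y|X) = Σ p(X) · H(Y|X=·).
  X=α: p=0.8100, H(Y|X=α) = 1.0689
  X=β: p=0.1900, H(Y|X=β) = 0.9933
Weighted sum = 1.055 nats.

1.055 nats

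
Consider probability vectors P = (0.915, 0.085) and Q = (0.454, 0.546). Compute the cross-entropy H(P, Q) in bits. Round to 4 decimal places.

H(P,Q) = −Σ p·log₂ q.
  −0.915·log₂(0.454) = 1.04240
  −0.085·log₂(0.546) = 0.07421
H(P,Q) = 1.1166 bits.

1.1166 bits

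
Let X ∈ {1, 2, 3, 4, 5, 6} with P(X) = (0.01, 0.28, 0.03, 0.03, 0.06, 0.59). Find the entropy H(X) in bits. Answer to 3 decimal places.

H(X) = −Σ p·log₂ p.
  −(0.01)·log₂(0.01) = 0.0664
  −(0.28)·log₂(0.28) = 0.5142
  −(0.03)·log₂(0.03) = 0.1518
  −(0.03)·log₂(0.03) = 0.1518
  −(0.06)·log₂(0.06) = 0.2435
  −(0.59)·log₂(0.59) = 0.4491
Sum: 0.0664 + 0.5142 + 0.1518 + 0.1518 + 0.2435 + 0.4491 = 1.577 bits.

1.577 bits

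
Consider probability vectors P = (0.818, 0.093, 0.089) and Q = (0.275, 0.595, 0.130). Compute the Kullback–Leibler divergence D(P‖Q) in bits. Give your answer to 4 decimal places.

D(P‖Q) = Σ p·log₂(p/q).
  0.818·log₂(0.818/0.275) = 1.28644
  0.093·log₂(0.093/0.595) = -0.24902
  0.089·log₂(0.089/0.130) = -0.04865
D(P‖Q) = 0.9888 bits.

0.9888 bits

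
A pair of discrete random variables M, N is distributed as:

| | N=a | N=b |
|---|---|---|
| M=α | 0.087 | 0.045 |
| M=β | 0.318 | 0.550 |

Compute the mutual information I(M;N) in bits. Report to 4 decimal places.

0.0289 bits

Marginals: p(M) = (0.1320, 0.8680), p(N) = (0.4050, 0.5950).
I(M;N) = H(M) + H(N) − H(M,N).
H(M) = 0.5629, H(N) = 0.9738, H(M,N) = 1.5078.
I(M;N) = 0.5629 + 0.9738 − 1.5078 = 0.0289 bits.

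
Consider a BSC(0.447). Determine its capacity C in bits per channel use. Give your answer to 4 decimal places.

Binary symmetric channel: C = 1 − h₂(ε) where h₂ is the binary entropy function.
h₂(0.447) = −0.447·log₂0.447 − 0.553·log₂0.553 = 0.9919.
C = 1 − 0.9919 = 0.0081 bits per channel use.

0.0081 bits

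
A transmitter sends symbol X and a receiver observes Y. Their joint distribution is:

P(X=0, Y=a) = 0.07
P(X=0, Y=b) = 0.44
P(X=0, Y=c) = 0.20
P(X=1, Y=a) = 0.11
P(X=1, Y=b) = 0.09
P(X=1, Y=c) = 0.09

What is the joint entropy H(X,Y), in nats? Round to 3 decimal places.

H(X,Y) = −Σ p(x,y)·ln p(x,y) over all 6 cells.
  cell (0,a): −0.07·ln0.07 = 0.1861
  cell (0,b): −0.44·ln0.44 = 0.3612
  cell (0,c): −0.20·ln0.20 = 0.3219
  cell (1,a): −0.11·ln0.11 = 0.2428
  cell (1,b): −0.09·ln0.09 = 0.2167
  cell (1,c): −0.09·ln0.09 = 0.2167
Sum = 1.545 nats.

1.545 nats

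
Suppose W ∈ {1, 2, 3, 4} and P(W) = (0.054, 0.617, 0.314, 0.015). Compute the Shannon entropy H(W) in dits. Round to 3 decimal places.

H(W) = −Σ p·log₁₀ p.
  −(0.054)·log₁₀(0.054) = 0.0685
  −(0.617)·log₁₀(0.617) = 0.1294
  −(0.314)·log₁₀(0.314) = 0.1580
  −(0.015)·log₁₀(0.015) = 0.0274
Sum: 0.0685 + 0.1294 + 0.1580 + 0.0274 = 0.383 dits.

0.383 dits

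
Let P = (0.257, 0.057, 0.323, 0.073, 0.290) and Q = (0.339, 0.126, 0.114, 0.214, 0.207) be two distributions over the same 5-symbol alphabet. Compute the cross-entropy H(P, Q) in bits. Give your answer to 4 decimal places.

2.4047 bits

H(P,Q) = −Σ p·log₂ q.
  −0.257·log₂(0.339) = 0.40109
  −0.057·log₂(0.126) = 0.17034
  −0.323·log₂(0.114) = 1.01192
  −0.073·log₂(0.214) = 0.16238
  −0.290·log₂(0.207) = 0.65897
H(P,Q) = 2.4047 bits.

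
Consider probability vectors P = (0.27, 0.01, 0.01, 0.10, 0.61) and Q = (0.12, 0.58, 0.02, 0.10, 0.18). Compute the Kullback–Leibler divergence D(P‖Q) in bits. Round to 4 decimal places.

1.3214 bits

D(P‖Q) = Σ p·log₂(p/q).
  0.27·log₂(0.27/0.12) = 0.31588
  0.01·log₂(0.01/0.58) = -0.05858
  0.01·log₂(0.01/0.02) = -0.01000
  0.10·log₂(0.10/0.10) = 0.00000
  0.61·log₂(0.61/0.18) = 1.07410
D(P‖Q) = 1.3214 bits.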